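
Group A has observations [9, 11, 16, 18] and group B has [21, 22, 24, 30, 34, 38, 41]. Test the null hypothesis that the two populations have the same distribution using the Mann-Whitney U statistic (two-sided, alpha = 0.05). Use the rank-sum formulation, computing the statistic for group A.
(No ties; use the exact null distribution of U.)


Step 1: Combine and sort all 11 observations; assign midranks.
sorted (value, group): (9,X), (11,X), (16,X), (18,X), (21,Y), (22,Y), (24,Y), (30,Y), (34,Y), (38,Y), (41,Y)
ranks: 9->1, 11->2, 16->3, 18->4, 21->5, 22->6, 24->7, 30->8, 34->9, 38->10, 41->11
Step 2: Rank sum for X: R1 = 1 + 2 + 3 + 4 = 10.
Step 3: U_X = R1 - n1(n1+1)/2 = 10 - 4*5/2 = 10 - 10 = 0.
       U_Y = n1*n2 - U_X = 28 - 0 = 28.
Step 4: No ties, so the exact null distribution of U (based on enumerating the C(11,4) = 330 equally likely rank assignments) gives the two-sided p-value.
Step 5: p-value = 0.006061; compare to alpha = 0.05. reject H0.

U_X = 0, p = 0.006061, reject H0 at alpha = 0.05.


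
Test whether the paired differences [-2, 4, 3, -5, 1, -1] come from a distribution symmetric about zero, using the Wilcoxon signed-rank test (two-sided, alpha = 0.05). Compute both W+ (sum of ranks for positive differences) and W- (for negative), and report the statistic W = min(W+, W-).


Step 1: Drop any zero differences (none here) and take |d_i|.
|d| = [2, 4, 3, 5, 1, 1]
Step 2: Midrank |d_i| (ties get averaged ranks).
ranks: |2|->3, |4|->5, |3|->4, |5|->6, |1|->1.5, |1|->1.5
Step 3: Attach original signs; sum ranks with positive sign and with negative sign.
W+ = 5 + 4 + 1.5 = 10.5
W- = 3 + 6 + 1.5 = 10.5
(Check: W+ + W- = 21 should equal n(n+1)/2 = 21.)
Step 4: Test statistic W = min(W+, W-) = 10.5.
Step 5: Ties in |d|, so use the tie-corrected normal approximation.
        E[W] = n(n+1)/4 = 6*7/4 = 10.5.
        Tie groups: |d|=1 (t=2); sum(t^3 - t) = 6.
        Var[W] = n(n+1)(2n+1)/24 - sum(t^3-t)/48 = 546/24 - 6/48 = 22.625.
        z = (W - E[W]) / sqrt(Var[W]) = (10.5 - 10.5) / 4.7566 = 0.0000.
        Two-sided p = 2*Phi(z) = 1.000000.
Step 6: alpha = 0.05. fail to reject H0.

W+ = 10.5, W- = 10.5, W = min = 10.5, p = 1.000000, fail to reject H0.


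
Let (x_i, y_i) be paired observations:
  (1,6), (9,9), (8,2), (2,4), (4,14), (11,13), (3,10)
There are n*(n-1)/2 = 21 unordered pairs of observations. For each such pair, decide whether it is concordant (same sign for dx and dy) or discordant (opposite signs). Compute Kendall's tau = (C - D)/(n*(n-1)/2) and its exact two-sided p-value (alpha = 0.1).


Step 1: Enumerate the 21 unordered pairs (i,j) with i<j and classify each by sign(x_j-x_i) * sign(y_j-y_i).
  (1,2):dx=+8,dy=+3->C; (1,3):dx=+7,dy=-4->D; (1,4):dx=+1,dy=-2->D; (1,5):dx=+3,dy=+8->C
  (1,6):dx=+10,dy=+7->C; (1,7):dx=+2,dy=+4->C; (2,3):dx=-1,dy=-7->C; (2,4):dx=-7,dy=-5->C
  (2,5):dx=-5,dy=+5->D; (2,6):dx=+2,dy=+4->C; (2,7):dx=-6,dy=+1->D; (3,4):dx=-6,dy=+2->D
  (3,5):dx=-4,dy=+12->D; (3,6):dx=+3,dy=+11->C; (3,7):dx=-5,dy=+8->D; (4,5):dx=+2,dy=+10->C
  (4,6):dx=+9,dy=+9->C; (4,7):dx=+1,dy=+6->C; (5,6):dx=+7,dy=-1->D; (5,7):dx=-1,dy=-4->C
  (6,7):dx=-8,dy=-3->C
Step 2: C = 13, D = 8, total pairs = 21.
Step 3: tau = (C - D)/(n(n-1)/2) = (13 - 8)/21 = 0.238095.
Step 4: Exact two-sided p-value (enumerate n! = 5040 permutations of y under H0): p = 0.561905.
Step 5: alpha = 0.1. fail to reject H0.

tau_b = 0.2381 (C=13, D=8), p = 0.561905, fail to reject H0.


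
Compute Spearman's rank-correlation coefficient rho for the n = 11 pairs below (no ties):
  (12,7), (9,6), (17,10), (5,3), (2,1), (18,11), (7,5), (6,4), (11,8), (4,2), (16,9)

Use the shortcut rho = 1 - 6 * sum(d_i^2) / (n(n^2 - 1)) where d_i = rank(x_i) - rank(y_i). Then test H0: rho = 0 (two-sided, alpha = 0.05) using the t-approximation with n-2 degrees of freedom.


Step 1: Rank x and y separately (midranks; no ties here).
rank(x): 12->8, 9->6, 17->10, 5->3, 2->1, 18->11, 7->5, 6->4, 11->7, 4->2, 16->9
rank(y): 7->7, 6->6, 10->10, 3->3, 1->1, 11->11, 5->5, 4->4, 8->8, 2->2, 9->9
Step 2: d_i = R_x(i) - R_y(i); compute d_i^2.
  (8-7)^2=1, (6-6)^2=0, (10-10)^2=0, (3-3)^2=0, (1-1)^2=0, (11-11)^2=0, (5-5)^2=0, (4-4)^2=0, (7-8)^2=1, (2-2)^2=0, (9-9)^2=0
sum(d^2) = 2.
Step 3: rho = 1 - 6*2 / (11*(11^2 - 1)) = 1 - 12/1320 = 0.990909.
Step 4: Under H0, t = rho * sqrt((n-2)/(1-rho^2)) = 22.0966 ~ t(9).
Step 5: Two-sided p-value from the t-distribution with 9 df = 0.000000.
Step 6: alpha = 0.05. reject H0.

rho = 0.9909, p = 0.000000, reject H0 at alpha = 0.05.


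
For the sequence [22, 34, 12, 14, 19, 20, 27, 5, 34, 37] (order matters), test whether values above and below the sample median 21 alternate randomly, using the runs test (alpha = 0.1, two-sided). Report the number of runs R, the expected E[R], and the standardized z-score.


Step 1: Compute median = 21; label A = above, B = below.
Labels in order: AABBBBABAA  (n_A = 5, n_B = 5)
Step 2: Count runs R = 5.
Step 3: Under H0 (random ordering), E[R] = 2*n_A*n_B/(n_A+n_B) + 1 = 2*5*5/10 + 1 = 6.0000.
        Var[R] = 2*n_A*n_B*(2*n_A*n_B - n_A - n_B) / ((n_A+n_B)^2 * (n_A+n_B-1)) = 2000/900 = 2.2222.
        SD[R] = 1.4907.
Step 4: Continuity-corrected z = (R + 0.5 - E[R]) / SD[R] = (5 + 0.5 - 6.0000) / 1.4907 = -0.3354.
Step 5: Two-sided p-value via normal approximation = 2*(1 - Phi(|z|)) = 0.737316.
Step 6: alpha = 0.1. fail to reject H0.

R = 5, z = -0.3354, p = 0.737316, fail to reject H0.


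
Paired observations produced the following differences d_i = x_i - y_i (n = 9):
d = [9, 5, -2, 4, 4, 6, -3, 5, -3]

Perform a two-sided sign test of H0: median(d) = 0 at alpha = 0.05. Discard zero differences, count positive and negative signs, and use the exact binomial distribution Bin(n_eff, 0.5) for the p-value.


Step 1: Discard zero differences. Original n = 9; n_eff = number of nonzero differences = 9.
Nonzero differences (with sign): +9, +5, -2, +4, +4, +6, -3, +5, -3
Step 2: Count signs: positive = 6, negative = 3.
Step 3: Under H0: P(positive) = 0.5, so the number of positives S ~ Bin(9, 0.5).
Step 4: Two-sided exact p-value = sum of Bin(9,0.5) probabilities at or below the observed probability = 0.507812.
Step 5: alpha = 0.05. fail to reject H0.

n_eff = 9, pos = 6, neg = 3, p = 0.507812, fail to reject H0.


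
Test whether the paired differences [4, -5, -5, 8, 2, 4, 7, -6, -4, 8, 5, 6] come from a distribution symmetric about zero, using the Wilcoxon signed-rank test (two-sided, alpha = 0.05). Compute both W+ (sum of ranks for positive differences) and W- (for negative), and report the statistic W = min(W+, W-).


Step 1: Drop any zero differences (none here) and take |d_i|.
|d| = [4, 5, 5, 8, 2, 4, 7, 6, 4, 8, 5, 6]
Step 2: Midrank |d_i| (ties get averaged ranks).
ranks: |4|->3, |5|->6, |5|->6, |8|->11.5, |2|->1, |4|->3, |7|->10, |6|->8.5, |4|->3, |8|->11.5, |5|->6, |6|->8.5
Step 3: Attach original signs; sum ranks with positive sign and with negative sign.
W+ = 3 + 11.5 + 1 + 3 + 10 + 11.5 + 6 + 8.5 = 54.5
W- = 6 + 6 + 8.5 + 3 = 23.5
(Check: W+ + W- = 78 should equal n(n+1)/2 = 78.)
Step 4: Test statistic W = min(W+, W-) = 23.5.
Step 5: Ties in |d|, so use the tie-corrected normal approximation.
        E[W] = n(n+1)/4 = 12*13/4 = 39.
        Tie groups: |d|=4 (t=3), |d|=5 (t=3), |d|=6 (t=2), |d|=8 (t=2); sum(t^3 - t) = 60.
        Var[W] = n(n+1)(2n+1)/24 - sum(t^3-t)/48 = 3900/24 - 60/48 = 161.25.
        z = (W - E[W]) / sqrt(Var[W]) = (23.5 - 39) / 12.6984 = -1.2206.
        Two-sided p = 2*Phi(z) = 0.222228.
Step 6: alpha = 0.05. fail to reject H0.

W+ = 54.5, W- = 23.5, W = min = 23.5, p = 0.222228, fail to reject H0.


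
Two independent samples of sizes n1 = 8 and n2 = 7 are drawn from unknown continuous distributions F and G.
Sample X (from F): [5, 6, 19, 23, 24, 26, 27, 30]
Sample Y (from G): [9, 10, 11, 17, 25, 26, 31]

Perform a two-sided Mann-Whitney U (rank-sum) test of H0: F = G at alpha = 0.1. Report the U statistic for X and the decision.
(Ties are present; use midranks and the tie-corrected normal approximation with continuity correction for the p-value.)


Step 1: Combine and sort all 15 observations; assign midranks.
sorted (value, group): (5,X), (6,X), (9,Y), (10,Y), (11,Y), (17,Y), (19,X), (23,X), (24,X), (25,Y), (26,X), (26,Y), (27,X), (30,X), (31,Y)
ranks: 5->1, 6->2, 9->3, 10->4, 11->5, 17->6, 19->7, 23->8, 24->9, 25->10, 26->11.5, 26->11.5, 27->13, 30->14, 31->15
Step 2: Rank sum for X: R1 = 1 + 2 + 7 + 8 + 9 + 11.5 + 13 + 14 = 65.5.
Step 3: U_X = R1 - n1(n1+1)/2 = 65.5 - 8*9/2 = 65.5 - 36 = 29.5.
       U_Y = n1*n2 - U_X = 56 - 29.5 = 26.5.
Step 4: Ties are present, so use the tie-corrected normal approximation (with continuity correction) for the p-value.
Step 5: p-value = 0.907786; compare to alpha = 0.1. fail to reject H0.

U_X = 29.5, p = 0.907786, fail to reject H0 at alpha = 0.1.


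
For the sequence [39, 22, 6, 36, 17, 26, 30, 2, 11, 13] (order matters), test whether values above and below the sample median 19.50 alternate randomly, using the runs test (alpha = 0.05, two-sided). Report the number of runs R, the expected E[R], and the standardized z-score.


Step 1: Compute median = 19.50; label A = above, B = below.
Labels in order: AABABAABBB  (n_A = 5, n_B = 5)
Step 2: Count runs R = 6.
Step 3: Under H0 (random ordering), E[R] = 2*n_A*n_B/(n_A+n_B) + 1 = 2*5*5/10 + 1 = 6.0000.
        Var[R] = 2*n_A*n_B*(2*n_A*n_B - n_A - n_B) / ((n_A+n_B)^2 * (n_A+n_B-1)) = 2000/900 = 2.2222.
        SD[R] = 1.4907.
Step 4: R = E[R], so z = 0 with no continuity correction.
Step 5: Two-sided p-value via normal approximation = 2*(1 - Phi(|z|)) = 1.000000.
Step 6: alpha = 0.05. fail to reject H0.

R = 6, z = 0.0000, p = 1.000000, fail to reject H0.


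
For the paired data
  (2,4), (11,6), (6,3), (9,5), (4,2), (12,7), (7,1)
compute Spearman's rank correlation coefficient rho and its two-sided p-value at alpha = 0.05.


Step 1: Rank x and y separately (midranks; no ties here).
rank(x): 2->1, 11->6, 6->3, 9->5, 4->2, 12->7, 7->4
rank(y): 4->4, 6->6, 3->3, 5->5, 2->2, 7->7, 1->1
Step 2: d_i = R_x(i) - R_y(i); compute d_i^2.
  (1-4)^2=9, (6-6)^2=0, (3-3)^2=0, (5-5)^2=0, (2-2)^2=0, (7-7)^2=0, (4-1)^2=9
sum(d^2) = 18.
Step 3: rho = 1 - 6*18 / (7*(7^2 - 1)) = 1 - 108/336 = 0.678571.
Step 4: Under H0, t = rho * sqrt((n-2)/(1-rho^2)) = 2.0657 ~ t(5).
Step 5: Two-sided p-value from the t-distribution with 5 df = 0.093750.
Step 6: alpha = 0.05. fail to reject H0.

rho = 0.6786, p = 0.093750, fail to reject H0 at alpha = 0.05.


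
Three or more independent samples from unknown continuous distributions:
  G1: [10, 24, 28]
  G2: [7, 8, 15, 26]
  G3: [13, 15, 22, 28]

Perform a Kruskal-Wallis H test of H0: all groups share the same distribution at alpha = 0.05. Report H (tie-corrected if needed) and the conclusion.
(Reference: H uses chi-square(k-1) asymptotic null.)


Step 1: Combine all N = 11 observations and assign midranks.
sorted (value, group, rank): (7,G2,1), (8,G2,2), (10,G1,3), (13,G3,4), (15,G2,5.5), (15,G3,5.5), (22,G3,7), (24,G1,8), (26,G2,9), (28,G1,10.5), (28,G3,10.5)
Step 2: Sum ranks within each group.
R_1 = 21.5 (n_1 = 3)
R_2 = 17.5 (n_2 = 4)
R_3 = 27 (n_3 = 4)
Step 3: H = 12/(N(N+1)) * sum(R_i^2/n_i) - 3(N+1)
     = 12/(11*12) * (21.5^2/3 + 17.5^2/4 + 27^2/4) - 3*12
     = 0.090909 * 412.896 - 36
     = 1.535985.
Step 4: Ties present; correction factor C = 1 - 12/(11^3 - 11) = 0.990909. Corrected H = 1.535985 / 0.990909 = 1.550076.
Step 5: Under H0, H ~ chi^2(2); p-value = 0.460686.
Step 6: alpha = 0.05. fail to reject H0.

H = 1.5501, df = 2, p = 0.460686, fail to reject H0.


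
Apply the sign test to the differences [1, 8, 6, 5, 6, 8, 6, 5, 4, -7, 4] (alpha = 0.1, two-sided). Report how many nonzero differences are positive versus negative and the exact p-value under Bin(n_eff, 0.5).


Step 1: Discard zero differences. Original n = 11; n_eff = number of nonzero differences = 11.
Nonzero differences (with sign): +1, +8, +6, +5, +6, +8, +6, +5, +4, -7, +4
Step 2: Count signs: positive = 10, negative = 1.
Step 3: Under H0: P(positive) = 0.5, so the number of positives S ~ Bin(11, 0.5).
Step 4: Two-sided exact p-value = sum of Bin(11,0.5) probabilities at or below the observed probability = 0.011719.
Step 5: alpha = 0.1. reject H0.

n_eff = 11, pos = 10, neg = 1, p = 0.011719, reject H0.


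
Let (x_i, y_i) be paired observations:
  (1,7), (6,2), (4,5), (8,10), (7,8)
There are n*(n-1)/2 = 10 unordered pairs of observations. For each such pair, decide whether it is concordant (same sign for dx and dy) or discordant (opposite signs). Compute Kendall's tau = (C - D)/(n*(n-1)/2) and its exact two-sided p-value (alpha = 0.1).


Step 1: Enumerate the 10 unordered pairs (i,j) with i<j and classify each by sign(x_j-x_i) * sign(y_j-y_i).
  (1,2):dx=+5,dy=-5->D; (1,3):dx=+3,dy=-2->D; (1,4):dx=+7,dy=+3->C; (1,5):dx=+6,dy=+1->C
  (2,3):dx=-2,dy=+3->D; (2,4):dx=+2,dy=+8->C; (2,5):dx=+1,dy=+6->C; (3,4):dx=+4,dy=+5->C
  (3,5):dx=+3,dy=+3->C; (4,5):dx=-1,dy=-2->C
Step 2: C = 7, D = 3, total pairs = 10.
Step 3: tau = (C - D)/(n(n-1)/2) = (7 - 3)/10 = 0.400000.
Step 4: Exact two-sided p-value (enumerate n! = 120 permutations of y under H0): p = 0.483333.
Step 5: alpha = 0.1. fail to reject H0.

tau_b = 0.4000 (C=7, D=3), p = 0.483333, fail to reject H0.


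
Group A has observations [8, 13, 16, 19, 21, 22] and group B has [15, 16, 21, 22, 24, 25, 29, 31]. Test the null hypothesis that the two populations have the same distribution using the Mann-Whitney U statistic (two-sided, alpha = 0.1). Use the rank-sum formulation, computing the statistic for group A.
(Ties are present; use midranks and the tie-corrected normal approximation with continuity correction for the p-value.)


Step 1: Combine and sort all 14 observations; assign midranks.
sorted (value, group): (8,X), (13,X), (15,Y), (16,X), (16,Y), (19,X), (21,X), (21,Y), (22,X), (22,Y), (24,Y), (25,Y), (29,Y), (31,Y)
ranks: 8->1, 13->2, 15->3, 16->4.5, 16->4.5, 19->6, 21->7.5, 21->7.5, 22->9.5, 22->9.5, 24->11, 25->12, 29->13, 31->14
Step 2: Rank sum for X: R1 = 1 + 2 + 4.5 + 6 + 7.5 + 9.5 = 30.5.
Step 3: U_X = R1 - n1(n1+1)/2 = 30.5 - 6*7/2 = 30.5 - 21 = 9.5.
       U_Y = n1*n2 - U_X = 48 - 9.5 = 38.5.
Step 4: Ties are present, so use the tie-corrected normal approximation (with continuity correction) for the p-value.
Step 5: p-value = 0.069773; compare to alpha = 0.1. reject H0.

U_X = 9.5, p = 0.069773, reject H0 at alpha = 0.1.


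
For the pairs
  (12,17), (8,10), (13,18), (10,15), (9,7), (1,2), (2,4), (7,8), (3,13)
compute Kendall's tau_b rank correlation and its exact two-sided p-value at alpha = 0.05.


Step 1: Enumerate the 36 unordered pairs (i,j) with i<j and classify each by sign(x_j-x_i) * sign(y_j-y_i).
  (1,2):dx=-4,dy=-7->C; (1,3):dx=+1,dy=+1->C; (1,4):dx=-2,dy=-2->C; (1,5):dx=-3,dy=-10->C
  (1,6):dx=-11,dy=-15->C; (1,7):dx=-10,dy=-13->C; (1,8):dx=-5,dy=-9->C; (1,9):dx=-9,dy=-4->C
  (2,3):dx=+5,dy=+8->C; (2,4):dx=+2,dy=+5->C; (2,5):dx=+1,dy=-3->D; (2,6):dx=-7,dy=-8->C
  (2,7):dx=-6,dy=-6->C; (2,8):dx=-1,dy=-2->C; (2,9):dx=-5,dy=+3->D; (3,4):dx=-3,dy=-3->C
  (3,5):dx=-4,dy=-11->C; (3,6):dx=-12,dy=-16->C; (3,7):dx=-11,dy=-14->C; (3,8):dx=-6,dy=-10->C
  (3,9):dx=-10,dy=-5->C; (4,5):dx=-1,dy=-8->C; (4,6):dx=-9,dy=-13->C; (4,7):dx=-8,dy=-11->C
  (4,8):dx=-3,dy=-7->C; (4,9):dx=-7,dy=-2->C; (5,6):dx=-8,dy=-5->C; (5,7):dx=-7,dy=-3->C
  (5,8):dx=-2,dy=+1->D; (5,9):dx=-6,dy=+6->D; (6,7):dx=+1,dy=+2->C; (6,8):dx=+6,dy=+6->C
  (6,9):dx=+2,dy=+11->C; (7,8):dx=+5,dy=+4->C; (7,9):dx=+1,dy=+9->C; (8,9):dx=-4,dy=+5->D
Step 2: C = 31, D = 5, total pairs = 36.
Step 3: tau = (C - D)/(n(n-1)/2) = (31 - 5)/36 = 0.722222.
Step 4: Exact two-sided p-value (enumerate n! = 362880 permutations of y under H0): p = 0.005886.
Step 5: alpha = 0.05. reject H0.

tau_b = 0.7222 (C=31, D=5), p = 0.005886, reject H0.


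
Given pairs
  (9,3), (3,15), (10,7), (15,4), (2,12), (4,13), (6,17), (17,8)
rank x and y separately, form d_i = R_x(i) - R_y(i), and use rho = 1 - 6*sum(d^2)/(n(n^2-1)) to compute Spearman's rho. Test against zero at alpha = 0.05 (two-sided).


Step 1: Rank x and y separately (midranks; no ties here).
rank(x): 9->5, 3->2, 10->6, 15->7, 2->1, 4->3, 6->4, 17->8
rank(y): 3->1, 15->7, 7->3, 4->2, 12->5, 13->6, 17->8, 8->4
Step 2: d_i = R_x(i) - R_y(i); compute d_i^2.
  (5-1)^2=16, (2-7)^2=25, (6-3)^2=9, (7-2)^2=25, (1-5)^2=16, (3-6)^2=9, (4-8)^2=16, (8-4)^2=16
sum(d^2) = 132.
Step 3: rho = 1 - 6*132 / (8*(8^2 - 1)) = 1 - 792/504 = -0.571429.
Step 4: Under H0, t = rho * sqrt((n-2)/(1-rho^2)) = -1.7056 ~ t(6).
Step 5: Two-sided p-value from the t-distribution with 6 df = 0.138960.
Step 6: alpha = 0.05. fail to reject H0.

rho = -0.5714, p = 0.138960, fail to reject H0 at alpha = 0.05.


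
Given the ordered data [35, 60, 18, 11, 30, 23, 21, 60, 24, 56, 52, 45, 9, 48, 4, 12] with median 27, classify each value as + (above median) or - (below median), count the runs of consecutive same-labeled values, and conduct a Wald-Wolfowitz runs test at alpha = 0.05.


Step 1: Compute median = 27; label A = above, B = below.
Labels in order: AABBABBABAAABABB  (n_A = 8, n_B = 8)
Step 2: Count runs R = 10.
Step 3: Under H0 (random ordering), E[R] = 2*n_A*n_B/(n_A+n_B) + 1 = 2*8*8/16 + 1 = 9.0000.
        Var[R] = 2*n_A*n_B*(2*n_A*n_B - n_A - n_B) / ((n_A+n_B)^2 * (n_A+n_B-1)) = 14336/3840 = 3.7333.
        SD[R] = 1.9322.
Step 4: Continuity-corrected z = (R - 0.5 - E[R]) / SD[R] = (10 - 0.5 - 9.0000) / 1.9322 = 0.2588.
Step 5: Two-sided p-value via normal approximation = 2*(1 - Phi(|z|)) = 0.795809.
Step 6: alpha = 0.05. fail to reject H0.

R = 10, z = 0.2588, p = 0.795809, fail to reject H0.


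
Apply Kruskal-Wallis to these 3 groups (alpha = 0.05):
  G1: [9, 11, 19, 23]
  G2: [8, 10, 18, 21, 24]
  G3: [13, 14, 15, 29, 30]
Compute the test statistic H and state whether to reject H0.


Step 1: Combine all N = 14 observations and assign midranks.
sorted (value, group, rank): (8,G2,1), (9,G1,2), (10,G2,3), (11,G1,4), (13,G3,5), (14,G3,6), (15,G3,7), (18,G2,8), (19,G1,9), (21,G2,10), (23,G1,11), (24,G2,12), (29,G3,13), (30,G3,14)
Step 2: Sum ranks within each group.
R_1 = 26 (n_1 = 4)
R_2 = 34 (n_2 = 5)
R_3 = 45 (n_3 = 5)
Step 3: H = 12/(N(N+1)) * sum(R_i^2/n_i) - 3(N+1)
     = 12/(14*15) * (26^2/4 + 34^2/5 + 45^2/5) - 3*15
     = 0.057143 * 805.2 - 45
     = 1.011429.
Step 4: No ties, so H is used without correction.
Step 5: Under H0, H ~ chi^2(2); p-value = 0.603075.
Step 6: alpha = 0.05. fail to reject H0.

H = 1.0114, df = 2, p = 0.603075, fail to reject H0.


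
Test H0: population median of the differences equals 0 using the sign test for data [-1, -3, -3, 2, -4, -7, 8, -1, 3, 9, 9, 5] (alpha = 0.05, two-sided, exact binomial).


Step 1: Discard zero differences. Original n = 12; n_eff = number of nonzero differences = 12.
Nonzero differences (with sign): -1, -3, -3, +2, -4, -7, +8, -1, +3, +9, +9, +5
Step 2: Count signs: positive = 6, negative = 6.
Step 3: Under H0: P(positive) = 0.5, so the number of positives S ~ Bin(12, 0.5).
Step 4: Two-sided exact p-value = sum of Bin(12,0.5) probabilities at or below the observed probability = 1.000000.
Step 5: alpha = 0.05. fail to reject H0.

n_eff = 12, pos = 6, neg = 6, p = 1.000000, fail to reject H0.


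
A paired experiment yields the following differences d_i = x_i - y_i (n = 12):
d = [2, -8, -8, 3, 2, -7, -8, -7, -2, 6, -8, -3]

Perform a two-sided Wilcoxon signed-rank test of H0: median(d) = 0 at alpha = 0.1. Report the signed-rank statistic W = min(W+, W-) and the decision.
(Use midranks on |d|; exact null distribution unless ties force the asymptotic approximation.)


Step 1: Drop any zero differences (none here) and take |d_i|.
|d| = [2, 8, 8, 3, 2, 7, 8, 7, 2, 6, 8, 3]
Step 2: Midrank |d_i| (ties get averaged ranks).
ranks: |2|->2, |8|->10.5, |8|->10.5, |3|->4.5, |2|->2, |7|->7.5, |8|->10.5, |7|->7.5, |2|->2, |6|->6, |8|->10.5, |3|->4.5
Step 3: Attach original signs; sum ranks with positive sign and with negative sign.
W+ = 2 + 4.5 + 2 + 6 = 14.5
W- = 10.5 + 10.5 + 7.5 + 10.5 + 7.5 + 2 + 10.5 + 4.5 = 63.5
(Check: W+ + W- = 78 should equal n(n+1)/2 = 78.)
Step 4: Test statistic W = min(W+, W-) = 14.5.
Step 5: Ties in |d|, so use the tie-corrected normal approximation.
        E[W] = n(n+1)/4 = 12*13/4 = 39.
        Tie groups: |d|=2 (t=3), |d|=3 (t=2), |d|=7 (t=2), |d|=8 (t=4); sum(t^3 - t) = 96.
        Var[W] = n(n+1)(2n+1)/24 - sum(t^3-t)/48 = 3900/24 - 96/48 = 160.5.
        z = (W - E[W]) / sqrt(Var[W]) = (14.5 - 39) / 12.6689 = -1.9339.
        Two-sided p = 2*Phi(z) = 0.053128.
Step 6: alpha = 0.1. reject H0.

W+ = 14.5, W- = 63.5, W = min = 14.5, p = 0.053128, reject H0.


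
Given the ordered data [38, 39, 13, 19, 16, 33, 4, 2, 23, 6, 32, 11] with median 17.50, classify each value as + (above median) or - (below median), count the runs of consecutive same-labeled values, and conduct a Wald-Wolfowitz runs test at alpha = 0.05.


Step 1: Compute median = 17.50; label A = above, B = below.
Labels in order: AABABABBABAB  (n_A = 6, n_B = 6)
Step 2: Count runs R = 10.
Step 3: Under H0 (random ordering), E[R] = 2*n_A*n_B/(n_A+n_B) + 1 = 2*6*6/12 + 1 = 7.0000.
        Var[R] = 2*n_A*n_B*(2*n_A*n_B - n_A - n_B) / ((n_A+n_B)^2 * (n_A+n_B-1)) = 4320/1584 = 2.7273.
        SD[R] = 1.6514.
Step 4: Continuity-corrected z = (R - 0.5 - E[R]) / SD[R] = (10 - 0.5 - 7.0000) / 1.6514 = 1.5138.
Step 5: Two-sided p-value via normal approximation = 2*(1 - Phi(|z|)) = 0.130070.
Step 6: alpha = 0.05. fail to reject H0.

R = 10, z = 1.5138, p = 0.130070, fail to reject H0.


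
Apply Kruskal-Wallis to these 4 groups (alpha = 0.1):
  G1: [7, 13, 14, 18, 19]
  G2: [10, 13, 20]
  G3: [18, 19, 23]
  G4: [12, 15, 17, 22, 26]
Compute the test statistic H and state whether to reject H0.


Step 1: Combine all N = 16 observations and assign midranks.
sorted (value, group, rank): (7,G1,1), (10,G2,2), (12,G4,3), (13,G1,4.5), (13,G2,4.5), (14,G1,6), (15,G4,7), (17,G4,8), (18,G1,9.5), (18,G3,9.5), (19,G1,11.5), (19,G3,11.5), (20,G2,13), (22,G4,14), (23,G3,15), (26,G4,16)
Step 2: Sum ranks within each group.
R_1 = 32.5 (n_1 = 5)
R_2 = 19.5 (n_2 = 3)
R_3 = 36 (n_3 = 3)
R_4 = 48 (n_4 = 5)
Step 3: H = 12/(N(N+1)) * sum(R_i^2/n_i) - 3(N+1)
     = 12/(16*17) * (32.5^2/5 + 19.5^2/3 + 36^2/3 + 48^2/5) - 3*17
     = 0.044118 * 1230.8 - 51
     = 3.300000.
Step 4: Ties present; correction factor C = 1 - 18/(16^3 - 16) = 0.995588. Corrected H = 3.300000 / 0.995588 = 3.314623.
Step 5: Under H0, H ~ chi^2(3); p-value = 0.345613.
Step 6: alpha = 0.1. fail to reject H0.

H = 3.3146, df = 3, p = 0.345613, fail to reject H0.


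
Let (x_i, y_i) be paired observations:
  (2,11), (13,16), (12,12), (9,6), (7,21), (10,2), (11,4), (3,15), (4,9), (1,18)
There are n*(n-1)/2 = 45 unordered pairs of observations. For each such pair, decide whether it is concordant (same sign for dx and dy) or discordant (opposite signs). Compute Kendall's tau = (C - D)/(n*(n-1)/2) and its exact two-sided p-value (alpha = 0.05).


Step 1: Enumerate the 45 unordered pairs (i,j) with i<j and classify each by sign(x_j-x_i) * sign(y_j-y_i).
  (1,2):dx=+11,dy=+5->C; (1,3):dx=+10,dy=+1->C; (1,4):dx=+7,dy=-5->D; (1,5):dx=+5,dy=+10->C
  (1,6):dx=+8,dy=-9->D; (1,7):dx=+9,dy=-7->D; (1,8):dx=+1,dy=+4->C; (1,9):dx=+2,dy=-2->D
  (1,10):dx=-1,dy=+7->D; (2,3):dx=-1,dy=-4->C; (2,4):dx=-4,dy=-10->C; (2,5):dx=-6,dy=+5->D
  (2,6):dx=-3,dy=-14->C; (2,7):dx=-2,dy=-12->C; (2,8):dx=-10,dy=-1->C; (2,9):dx=-9,dy=-7->C
  (2,10):dx=-12,dy=+2->D; (3,4):dx=-3,dy=-6->C; (3,5):dx=-5,dy=+9->D; (3,6):dx=-2,dy=-10->C
  (3,7):dx=-1,dy=-8->C; (3,8):dx=-9,dy=+3->D; (3,9):dx=-8,dy=-3->C; (3,10):dx=-11,dy=+6->D
  (4,5):dx=-2,dy=+15->D; (4,6):dx=+1,dy=-4->D; (4,7):dx=+2,dy=-2->D; (4,8):dx=-6,dy=+9->D
  (4,9):dx=-5,dy=+3->D; (4,10):dx=-8,dy=+12->D; (5,6):dx=+3,dy=-19->D; (5,7):dx=+4,dy=-17->D
  (5,8):dx=-4,dy=-6->C; (5,9):dx=-3,dy=-12->C; (5,10):dx=-6,dy=-3->C; (6,7):dx=+1,dy=+2->C
  (6,8):dx=-7,dy=+13->D; (6,9):dx=-6,dy=+7->D; (6,10):dx=-9,dy=+16->D; (7,8):dx=-8,dy=+11->D
  (7,9):dx=-7,dy=+5->D; (7,10):dx=-10,dy=+14->D; (8,9):dx=+1,dy=-6->D; (8,10):dx=-2,dy=+3->D
  (9,10):dx=-3,dy=+9->D
Step 2: C = 18, D = 27, total pairs = 45.
Step 3: tau = (C - D)/(n(n-1)/2) = (18 - 27)/45 = -0.200000.
Step 4: Exact two-sided p-value (enumerate n! = 3628800 permutations of y under H0): p = 0.484313.
Step 5: alpha = 0.05. fail to reject H0.

tau_b = -0.2000 (C=18, D=27), p = 0.484313, fail to reject H0.


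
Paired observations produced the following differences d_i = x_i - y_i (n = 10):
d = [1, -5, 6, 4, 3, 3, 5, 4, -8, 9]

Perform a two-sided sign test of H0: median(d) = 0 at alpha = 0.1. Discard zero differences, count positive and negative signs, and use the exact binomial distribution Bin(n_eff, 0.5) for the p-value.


Step 1: Discard zero differences. Original n = 10; n_eff = number of nonzero differences = 10.
Nonzero differences (with sign): +1, -5, +6, +4, +3, +3, +5, +4, -8, +9
Step 2: Count signs: positive = 8, negative = 2.
Step 3: Under H0: P(positive) = 0.5, so the number of positives S ~ Bin(10, 0.5).
Step 4: Two-sided exact p-value = sum of Bin(10,0.5) probabilities at or below the observed probability = 0.109375.
Step 5: alpha = 0.1. fail to reject H0.

n_eff = 10, pos = 8, neg = 2, p = 0.109375, fail to reject H0.


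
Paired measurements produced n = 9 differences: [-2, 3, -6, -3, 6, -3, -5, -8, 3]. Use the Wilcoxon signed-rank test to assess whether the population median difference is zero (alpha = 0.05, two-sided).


Step 1: Drop any zero differences (none here) and take |d_i|.
|d| = [2, 3, 6, 3, 6, 3, 5, 8, 3]
Step 2: Midrank |d_i| (ties get averaged ranks).
ranks: |2|->1, |3|->3.5, |6|->7.5, |3|->3.5, |6|->7.5, |3|->3.5, |5|->6, |8|->9, |3|->3.5
Step 3: Attach original signs; sum ranks with positive sign and with negative sign.
W+ = 3.5 + 7.5 + 3.5 = 14.5
W- = 1 + 7.5 + 3.5 + 3.5 + 6 + 9 = 30.5
(Check: W+ + W- = 45 should equal n(n+1)/2 = 45.)
Step 4: Test statistic W = min(W+, W-) = 14.5.
Step 5: Ties in |d|, so use the tie-corrected normal approximation.
        E[W] = n(n+1)/4 = 9*10/4 = 22.5.
        Tie groups: |d|=3 (t=4), |d|=6 (t=2); sum(t^3 - t) = 66.
        Var[W] = n(n+1)(2n+1)/24 - sum(t^3-t)/48 = 1710/24 - 66/48 = 69.875.
        z = (W - E[W]) / sqrt(Var[W]) = (14.5 - 22.5) / 8.3591 = -0.9570.
        Two-sided p = 2*Phi(z) = 0.338548.
Step 6: alpha = 0.05. fail to reject H0.

W+ = 14.5, W- = 30.5, W = min = 14.5, p = 0.338548, fail to reject H0.


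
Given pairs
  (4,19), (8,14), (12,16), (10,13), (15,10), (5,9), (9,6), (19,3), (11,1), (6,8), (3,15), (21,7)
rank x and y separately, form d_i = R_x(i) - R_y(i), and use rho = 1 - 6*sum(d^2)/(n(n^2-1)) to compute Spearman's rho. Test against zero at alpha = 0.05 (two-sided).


Step 1: Rank x and y separately (midranks; no ties here).
rank(x): 4->2, 8->5, 12->9, 10->7, 15->10, 5->3, 9->6, 19->11, 11->8, 6->4, 3->1, 21->12
rank(y): 19->12, 14->9, 16->11, 13->8, 10->7, 9->6, 6->3, 3->2, 1->1, 8->5, 15->10, 7->4
Step 2: d_i = R_x(i) - R_y(i); compute d_i^2.
  (2-12)^2=100, (5-9)^2=16, (9-11)^2=4, (7-8)^2=1, (10-7)^2=9, (3-6)^2=9, (6-3)^2=9, (11-2)^2=81, (8-1)^2=49, (4-5)^2=1, (1-10)^2=81, (12-4)^2=64
sum(d^2) = 424.
Step 3: rho = 1 - 6*424 / (12*(12^2 - 1)) = 1 - 2544/1716 = -0.482517.
Step 4: Under H0, t = rho * sqrt((n-2)/(1-rho^2)) = -1.7421 ~ t(10).
Step 5: Two-sided p-value from the t-distribution with 10 df = 0.112109.
Step 6: alpha = 0.05. fail to reject H0.

rho = -0.4825, p = 0.112109, fail to reject H0 at alpha = 0.05.


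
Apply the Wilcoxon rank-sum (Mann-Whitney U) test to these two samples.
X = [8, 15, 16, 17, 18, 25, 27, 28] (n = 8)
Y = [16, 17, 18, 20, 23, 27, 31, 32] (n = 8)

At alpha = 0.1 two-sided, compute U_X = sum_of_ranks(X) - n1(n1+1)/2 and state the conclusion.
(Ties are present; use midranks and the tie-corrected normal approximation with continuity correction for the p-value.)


Step 1: Combine and sort all 16 observations; assign midranks.
sorted (value, group): (8,X), (15,X), (16,X), (16,Y), (17,X), (17,Y), (18,X), (18,Y), (20,Y), (23,Y), (25,X), (27,X), (27,Y), (28,X), (31,Y), (32,Y)
ranks: 8->1, 15->2, 16->3.5, 16->3.5, 17->5.5, 17->5.5, 18->7.5, 18->7.5, 20->9, 23->10, 25->11, 27->12.5, 27->12.5, 28->14, 31->15, 32->16
Step 2: Rank sum for X: R1 = 1 + 2 + 3.5 + 5.5 + 7.5 + 11 + 12.5 + 14 = 57.
Step 3: U_X = R1 - n1(n1+1)/2 = 57 - 8*9/2 = 57 - 36 = 21.
       U_Y = n1*n2 - U_X = 64 - 21 = 43.
Step 4: Ties are present, so use the tie-corrected normal approximation (with continuity correction) for the p-value.
Step 5: p-value = 0.268736; compare to alpha = 0.1. fail to reject H0.

U_X = 21, p = 0.268736, fail to reject H0 at alpha = 0.1.


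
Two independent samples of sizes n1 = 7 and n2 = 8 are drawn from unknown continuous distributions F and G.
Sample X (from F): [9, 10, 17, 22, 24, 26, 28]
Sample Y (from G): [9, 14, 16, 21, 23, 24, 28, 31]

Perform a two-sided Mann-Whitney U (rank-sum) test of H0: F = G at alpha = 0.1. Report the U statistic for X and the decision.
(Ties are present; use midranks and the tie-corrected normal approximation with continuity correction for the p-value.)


Step 1: Combine and sort all 15 observations; assign midranks.
sorted (value, group): (9,X), (9,Y), (10,X), (14,Y), (16,Y), (17,X), (21,Y), (22,X), (23,Y), (24,X), (24,Y), (26,X), (28,X), (28,Y), (31,Y)
ranks: 9->1.5, 9->1.5, 10->3, 14->4, 16->5, 17->6, 21->7, 22->8, 23->9, 24->10.5, 24->10.5, 26->12, 28->13.5, 28->13.5, 31->15
Step 2: Rank sum for X: R1 = 1.5 + 3 + 6 + 8 + 10.5 + 12 + 13.5 = 54.5.
Step 3: U_X = R1 - n1(n1+1)/2 = 54.5 - 7*8/2 = 54.5 - 28 = 26.5.
       U_Y = n1*n2 - U_X = 56 - 26.5 = 29.5.
Step 4: Ties are present, so use the tie-corrected normal approximation (with continuity correction) for the p-value.
Step 5: p-value = 0.907622; compare to alpha = 0.1. fail to reject H0.

U_X = 26.5, p = 0.907622, fail to reject H0 at alpha = 0.1.


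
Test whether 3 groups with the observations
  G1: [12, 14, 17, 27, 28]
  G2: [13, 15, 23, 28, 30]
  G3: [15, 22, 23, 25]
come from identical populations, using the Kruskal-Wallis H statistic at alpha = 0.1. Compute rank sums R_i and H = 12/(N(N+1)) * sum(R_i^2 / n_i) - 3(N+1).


Step 1: Combine all N = 14 observations and assign midranks.
sorted (value, group, rank): (12,G1,1), (13,G2,2), (14,G1,3), (15,G2,4.5), (15,G3,4.5), (17,G1,6), (22,G3,7), (23,G2,8.5), (23,G3,8.5), (25,G3,10), (27,G1,11), (28,G1,12.5), (28,G2,12.5), (30,G2,14)
Step 2: Sum ranks within each group.
R_1 = 33.5 (n_1 = 5)
R_2 = 41.5 (n_2 = 5)
R_3 = 30 (n_3 = 4)
Step 3: H = 12/(N(N+1)) * sum(R_i^2/n_i) - 3(N+1)
     = 12/(14*15) * (33.5^2/5 + 41.5^2/5 + 30^2/4) - 3*15
     = 0.057143 * 793.9 - 45
     = 0.365714.
Step 4: Ties present; correction factor C = 1 - 18/(14^3 - 14) = 0.993407. Corrected H = 0.365714 / 0.993407 = 0.368142.
Step 5: Under H0, H ~ chi^2(2); p-value = 0.831877.
Step 6: alpha = 0.1. fail to reject H0.

H = 0.3681, df = 2, p = 0.831877, fail to reject H0.


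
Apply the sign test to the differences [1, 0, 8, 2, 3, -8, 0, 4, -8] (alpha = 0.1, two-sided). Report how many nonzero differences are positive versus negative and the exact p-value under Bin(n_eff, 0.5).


Step 1: Discard zero differences. Original n = 9; n_eff = number of nonzero differences = 7.
Nonzero differences (with sign): +1, +8, +2, +3, -8, +4, -8
Step 2: Count signs: positive = 5, negative = 2.
Step 3: Under H0: P(positive) = 0.5, so the number of positives S ~ Bin(7, 0.5).
Step 4: Two-sided exact p-value = sum of Bin(7,0.5) probabilities at or below the observed probability = 0.453125.
Step 5: alpha = 0.1. fail to reject H0.

n_eff = 7, pos = 5, neg = 2, p = 0.453125, fail to reject H0.


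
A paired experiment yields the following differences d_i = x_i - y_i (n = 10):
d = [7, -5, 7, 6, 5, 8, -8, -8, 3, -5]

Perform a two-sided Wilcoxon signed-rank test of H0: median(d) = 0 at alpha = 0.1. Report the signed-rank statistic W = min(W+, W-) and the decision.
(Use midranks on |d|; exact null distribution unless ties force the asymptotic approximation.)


Step 1: Drop any zero differences (none here) and take |d_i|.
|d| = [7, 5, 7, 6, 5, 8, 8, 8, 3, 5]
Step 2: Midrank |d_i| (ties get averaged ranks).
ranks: |7|->6.5, |5|->3, |7|->6.5, |6|->5, |5|->3, |8|->9, |8|->9, |8|->9, |3|->1, |5|->3
Step 3: Attach original signs; sum ranks with positive sign and with negative sign.
W+ = 6.5 + 6.5 + 5 + 3 + 9 + 1 = 31
W- = 3 + 9 + 9 + 3 = 24
(Check: W+ + W- = 55 should equal n(n+1)/2 = 55.)
Step 4: Test statistic W = min(W+, W-) = 24.
Step 5: Ties in |d|, so use the tie-corrected normal approximation.
        E[W] = n(n+1)/4 = 10*11/4 = 27.5.
        Tie groups: |d|=5 (t=3), |d|=7 (t=2), |d|=8 (t=3); sum(t^3 - t) = 54.
        Var[W] = n(n+1)(2n+1)/24 - sum(t^3-t)/48 = 2310/24 - 54/48 = 95.125.
        z = (W - E[W]) / sqrt(Var[W]) = (24 - 27.5) / 9.7532 = -0.3589.
        Two-sided p = 2*Phi(z) = 0.719703.
Step 6: alpha = 0.1. fail to reject H0.

W+ = 31, W- = 24, W = min = 24, p = 0.719703, fail to reject H0.


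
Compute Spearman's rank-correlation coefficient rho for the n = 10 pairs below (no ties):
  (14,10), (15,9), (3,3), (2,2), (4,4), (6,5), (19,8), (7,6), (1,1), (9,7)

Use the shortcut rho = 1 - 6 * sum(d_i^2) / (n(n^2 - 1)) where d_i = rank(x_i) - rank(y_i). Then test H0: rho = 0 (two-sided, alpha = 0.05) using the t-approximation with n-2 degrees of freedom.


Step 1: Rank x and y separately (midranks; no ties here).
rank(x): 14->8, 15->9, 3->3, 2->2, 4->4, 6->5, 19->10, 7->6, 1->1, 9->7
rank(y): 10->10, 9->9, 3->3, 2->2, 4->4, 5->5, 8->8, 6->6, 1->1, 7->7
Step 2: d_i = R_x(i) - R_y(i); compute d_i^2.
  (8-10)^2=4, (9-9)^2=0, (3-3)^2=0, (2-2)^2=0, (4-4)^2=0, (5-5)^2=0, (10-8)^2=4, (6-6)^2=0, (1-1)^2=0, (7-7)^2=0
sum(d^2) = 8.
Step 3: rho = 1 - 6*8 / (10*(10^2 - 1)) = 1 - 48/990 = 0.951515.
Step 4: Under H0, t = rho * sqrt((n-2)/(1-rho^2)) = 8.7493 ~ t(8).
Step 5: Two-sided p-value from the t-distribution with 8 df = 0.000023.
Step 6: alpha = 0.05. reject H0.

rho = 0.9515, p = 0.000023, reject H0 at alpha = 0.05.


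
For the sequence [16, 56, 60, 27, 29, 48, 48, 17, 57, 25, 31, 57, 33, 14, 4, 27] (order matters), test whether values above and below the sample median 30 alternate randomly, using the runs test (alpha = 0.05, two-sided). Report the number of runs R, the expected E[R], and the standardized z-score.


Step 1: Compute median = 30; label A = above, B = below.
Labels in order: BAABBAABABAAABBB  (n_A = 8, n_B = 8)
Step 2: Count runs R = 9.
Step 3: Under H0 (random ordering), E[R] = 2*n_A*n_B/(n_A+n_B) + 1 = 2*8*8/16 + 1 = 9.0000.
        Var[R] = 2*n_A*n_B*(2*n_A*n_B - n_A - n_B) / ((n_A+n_B)^2 * (n_A+n_B-1)) = 14336/3840 = 3.7333.
        SD[R] = 1.9322.
Step 4: R = E[R], so z = 0 with no continuity correction.
Step 5: Two-sided p-value via normal approximation = 2*(1 - Phi(|z|)) = 1.000000.
Step 6: alpha = 0.05. fail to reject H0.

R = 9, z = 0.0000, p = 1.000000, fail to reject H0.


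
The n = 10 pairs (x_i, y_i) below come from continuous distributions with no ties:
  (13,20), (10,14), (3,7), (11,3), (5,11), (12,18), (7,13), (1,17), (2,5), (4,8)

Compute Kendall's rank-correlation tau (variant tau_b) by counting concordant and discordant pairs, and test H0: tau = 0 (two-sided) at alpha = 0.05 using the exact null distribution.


Step 1: Enumerate the 45 unordered pairs (i,j) with i<j and classify each by sign(x_j-x_i) * sign(y_j-y_i).
  (1,2):dx=-3,dy=-6->C; (1,3):dx=-10,dy=-13->C; (1,4):dx=-2,dy=-17->C; (1,5):dx=-8,dy=-9->C
  (1,6):dx=-1,dy=-2->C; (1,7):dx=-6,dy=-7->C; (1,8):dx=-12,dy=-3->C; (1,9):dx=-11,dy=-15->C
  (1,10):dx=-9,dy=-12->C; (2,3):dx=-7,dy=-7->C; (2,4):dx=+1,dy=-11->D; (2,5):dx=-5,dy=-3->C
  (2,6):dx=+2,dy=+4->C; (2,7):dx=-3,dy=-1->C; (2,8):dx=-9,dy=+3->D; (2,9):dx=-8,dy=-9->C
  (2,10):dx=-6,dy=-6->C; (3,4):dx=+8,dy=-4->D; (3,5):dx=+2,dy=+4->C; (3,6):dx=+9,dy=+11->C
  (3,7):dx=+4,dy=+6->C; (3,8):dx=-2,dy=+10->D; (3,9):dx=-1,dy=-2->C; (3,10):dx=+1,dy=+1->C
  (4,5):dx=-6,dy=+8->D; (4,6):dx=+1,dy=+15->C; (4,7):dx=-4,dy=+10->D; (4,8):dx=-10,dy=+14->D
  (4,9):dx=-9,dy=+2->D; (4,10):dx=-7,dy=+5->D; (5,6):dx=+7,dy=+7->C; (5,7):dx=+2,dy=+2->C
  (5,8):dx=-4,dy=+6->D; (5,9):dx=-3,dy=-6->C; (5,10):dx=-1,dy=-3->C; (6,7):dx=-5,dy=-5->C
  (6,8):dx=-11,dy=-1->C; (6,9):dx=-10,dy=-13->C; (6,10):dx=-8,dy=-10->C; (7,8):dx=-6,dy=+4->D
  (7,9):dx=-5,dy=-8->C; (7,10):dx=-3,dy=-5->C; (8,9):dx=+1,dy=-12->D; (8,10):dx=+3,dy=-9->D
  (9,10):dx=+2,dy=+3->C
Step 2: C = 32, D = 13, total pairs = 45.
Step 3: tau = (C - D)/(n(n-1)/2) = (32 - 13)/45 = 0.422222.
Step 4: Exact two-sided p-value (enumerate n! = 3628800 permutations of y under H0): p = 0.108313.
Step 5: alpha = 0.05. fail to reject H0.

tau_b = 0.4222 (C=32, D=13), p = 0.108313, fail to reject H0.


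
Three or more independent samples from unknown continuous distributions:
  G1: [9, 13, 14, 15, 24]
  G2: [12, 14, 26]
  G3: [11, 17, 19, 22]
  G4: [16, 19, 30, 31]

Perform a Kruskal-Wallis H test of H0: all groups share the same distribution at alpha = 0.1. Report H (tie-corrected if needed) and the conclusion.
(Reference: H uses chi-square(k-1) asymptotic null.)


Step 1: Combine all N = 16 observations and assign midranks.
sorted (value, group, rank): (9,G1,1), (11,G3,2), (12,G2,3), (13,G1,4), (14,G1,5.5), (14,G2,5.5), (15,G1,7), (16,G4,8), (17,G3,9), (19,G3,10.5), (19,G4,10.5), (22,G3,12), (24,G1,13), (26,G2,14), (30,G4,15), (31,G4,16)
Step 2: Sum ranks within each group.
R_1 = 30.5 (n_1 = 5)
R_2 = 22.5 (n_2 = 3)
R_3 = 33.5 (n_3 = 4)
R_4 = 49.5 (n_4 = 4)
Step 3: H = 12/(N(N+1)) * sum(R_i^2/n_i) - 3(N+1)
     = 12/(16*17) * (30.5^2/5 + 22.5^2/3 + 33.5^2/4 + 49.5^2/4) - 3*17
     = 0.044118 * 1247.92 - 51
     = 4.055515.
Step 4: Ties present; correction factor C = 1 - 12/(16^3 - 16) = 0.997059. Corrected H = 4.055515 / 0.997059 = 4.067478.
Step 5: Under H0, H ~ chi^2(3); p-value = 0.254269.
Step 6: alpha = 0.1. fail to reject H0.

H = 4.0675, df = 3, p = 0.254269, fail to reject H0.


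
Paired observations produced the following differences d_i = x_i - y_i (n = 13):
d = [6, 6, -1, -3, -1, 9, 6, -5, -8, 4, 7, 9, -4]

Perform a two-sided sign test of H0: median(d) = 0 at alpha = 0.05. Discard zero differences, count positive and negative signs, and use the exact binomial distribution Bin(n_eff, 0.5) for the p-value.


Step 1: Discard zero differences. Original n = 13; n_eff = number of nonzero differences = 13.
Nonzero differences (with sign): +6, +6, -1, -3, -1, +9, +6, -5, -8, +4, +7, +9, -4
Step 2: Count signs: positive = 7, negative = 6.
Step 3: Under H0: P(positive) = 0.5, so the number of positives S ~ Bin(13, 0.5).
Step 4: Two-sided exact p-value = sum of Bin(13,0.5) probabilities at or below the observed probability = 1.000000.
Step 5: alpha = 0.05. fail to reject H0.

n_eff = 13, pos = 7, neg = 6, p = 1.000000, fail to reject H0.


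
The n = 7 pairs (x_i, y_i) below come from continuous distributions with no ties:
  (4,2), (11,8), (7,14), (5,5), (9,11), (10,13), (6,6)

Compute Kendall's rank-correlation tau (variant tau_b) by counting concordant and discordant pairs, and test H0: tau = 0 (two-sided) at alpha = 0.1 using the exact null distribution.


Step 1: Enumerate the 21 unordered pairs (i,j) with i<j and classify each by sign(x_j-x_i) * sign(y_j-y_i).
  (1,2):dx=+7,dy=+6->C; (1,3):dx=+3,dy=+12->C; (1,4):dx=+1,dy=+3->C; (1,5):dx=+5,dy=+9->C
  (1,6):dx=+6,dy=+11->C; (1,7):dx=+2,dy=+4->C; (2,3):dx=-4,dy=+6->D; (2,4):dx=-6,dy=-3->C
  (2,5):dx=-2,dy=+3->D; (2,6):dx=-1,dy=+5->D; (2,7):dx=-5,dy=-2->C; (3,4):dx=-2,dy=-9->C
  (3,5):dx=+2,dy=-3->D; (3,6):dx=+3,dy=-1->D; (3,7):dx=-1,dy=-8->C; (4,5):dx=+4,dy=+6->C
  (4,6):dx=+5,dy=+8->C; (4,7):dx=+1,dy=+1->C; (5,6):dx=+1,dy=+2->C; (5,7):dx=-3,dy=-5->C
  (6,7):dx=-4,dy=-7->C
Step 2: C = 16, D = 5, total pairs = 21.
Step 3: tau = (C - D)/(n(n-1)/2) = (16 - 5)/21 = 0.523810.
Step 4: Exact two-sided p-value (enumerate n! = 5040 permutations of y under H0): p = 0.136111.
Step 5: alpha = 0.1. fail to reject H0.

tau_b = 0.5238 (C=16, D=5), p = 0.136111, fail to reject H0.


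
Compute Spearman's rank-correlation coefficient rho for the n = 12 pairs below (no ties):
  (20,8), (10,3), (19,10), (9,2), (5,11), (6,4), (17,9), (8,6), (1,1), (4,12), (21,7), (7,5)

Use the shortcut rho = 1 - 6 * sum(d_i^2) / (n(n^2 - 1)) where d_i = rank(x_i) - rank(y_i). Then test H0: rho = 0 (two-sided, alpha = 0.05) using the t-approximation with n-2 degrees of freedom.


Step 1: Rank x and y separately (midranks; no ties here).
rank(x): 20->11, 10->8, 19->10, 9->7, 5->3, 6->4, 17->9, 8->6, 1->1, 4->2, 21->12, 7->5
rank(y): 8->8, 3->3, 10->10, 2->2, 11->11, 4->4, 9->9, 6->6, 1->1, 12->12, 7->7, 5->5
Step 2: d_i = R_x(i) - R_y(i); compute d_i^2.
  (11-8)^2=9, (8-3)^2=25, (10-10)^2=0, (7-2)^2=25, (3-11)^2=64, (4-4)^2=0, (9-9)^2=0, (6-6)^2=0, (1-1)^2=0, (2-12)^2=100, (12-7)^2=25, (5-5)^2=0
sum(d^2) = 248.
Step 3: rho = 1 - 6*248 / (12*(12^2 - 1)) = 1 - 1488/1716 = 0.132867.
Step 4: Under H0, t = rho * sqrt((n-2)/(1-rho^2)) = 0.4239 ~ t(10).
Step 5: Two-sided p-value from the t-distribution with 10 df = 0.680598.
Step 6: alpha = 0.05. fail to reject H0.

rho = 0.1329, p = 0.680598, fail to reject H0 at alpha = 0.05.
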